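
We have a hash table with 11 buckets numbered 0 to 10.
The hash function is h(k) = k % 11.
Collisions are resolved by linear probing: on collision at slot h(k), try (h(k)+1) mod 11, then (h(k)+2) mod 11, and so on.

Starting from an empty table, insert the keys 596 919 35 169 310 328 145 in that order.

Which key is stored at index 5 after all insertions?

310

596: h=2 => slot 2
919: h=6 => slot 6
35: h=2, probe 2,3 => slot 3
169: h=4 => slot 4
310: h=2, probe 2,3,4,5 => slot 5
328: h=9 => slot 9
145: h=2, probe 2,3,4,5,6,7 => slot 7
Table: [., ., 596, 35, 169, 310, 919, 145, ., 328, .]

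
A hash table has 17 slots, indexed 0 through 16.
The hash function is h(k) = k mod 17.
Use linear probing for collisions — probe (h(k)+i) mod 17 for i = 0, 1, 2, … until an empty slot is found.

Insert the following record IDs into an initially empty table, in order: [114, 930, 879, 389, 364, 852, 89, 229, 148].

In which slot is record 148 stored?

114: h=12 -> slot 12
930: h=12, probe 12,13 -> slot 13
879: h=12, probe 12,13,14 -> slot 14
389: h=15 -> slot 15
364: h=7 -> slot 7
852: h=2 -> slot 2
89: h=4 -> slot 4
229: h=8 -> slot 8
148: h=12, probe 12,13,14,15,16 -> slot 16
Table: [_, _, 852, _, 89, _, _, 364, 229, _, _, _, 114, 930, 879, 389, 148]

16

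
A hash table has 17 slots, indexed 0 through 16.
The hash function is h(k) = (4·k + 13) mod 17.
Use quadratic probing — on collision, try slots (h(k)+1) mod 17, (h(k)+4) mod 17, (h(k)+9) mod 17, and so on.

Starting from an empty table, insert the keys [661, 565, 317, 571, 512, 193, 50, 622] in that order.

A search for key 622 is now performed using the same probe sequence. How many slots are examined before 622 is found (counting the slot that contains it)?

661: h=5 -> slot 5
565: h=12 -> slot 12
317: h=6 -> slot 6
571: h=2 -> slot 2
512: h=4 -> slot 4
193: h=3 -> slot 3
50: h=9 -> slot 9
622: h=2, probe 2,3,6,11 -> slot 11
Table: [_, _, 571, 193, 512, 661, 317, _, _, 50, _, 622, 565, _, _, _, _]
Lookup 622: h=2, probe 2,3,6,11 → found at 11.

4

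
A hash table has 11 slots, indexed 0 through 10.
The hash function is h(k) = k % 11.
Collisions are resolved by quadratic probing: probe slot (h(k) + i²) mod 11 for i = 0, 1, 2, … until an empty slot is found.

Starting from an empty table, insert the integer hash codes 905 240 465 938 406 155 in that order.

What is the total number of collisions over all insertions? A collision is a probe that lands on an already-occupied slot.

Insert 905: h=3, slot 3 empty → index 3.
Insert 240: h=9, slot 9 empty → index 9.
Insert 465: h=3, slot 3 occupied → index 4.
Insert 938: h=3, slots 3,4 occupied → index 7.
Insert 406: h=10, slot 10 empty → index 10.
Insert 155: h=1, slot 1 empty → index 1.
Table: [-, 155, -, 905, 465, -, -, 938, -, 240, 406]

3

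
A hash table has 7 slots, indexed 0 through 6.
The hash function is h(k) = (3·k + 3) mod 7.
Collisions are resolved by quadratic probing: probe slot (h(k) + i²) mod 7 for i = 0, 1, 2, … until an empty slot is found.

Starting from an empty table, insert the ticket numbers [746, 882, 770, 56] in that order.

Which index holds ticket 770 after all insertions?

Insert 746: h=1, slot 1 empty → index 1.
Insert 882: h=3, slot 3 empty → index 3.
Insert 770: h=3, slot 3 occupied → index 4.
Insert 56: h=3, slots 3,4 occupied → index 0.
Table: [56, 746, ∅, 882, 770, ∅, ∅]

4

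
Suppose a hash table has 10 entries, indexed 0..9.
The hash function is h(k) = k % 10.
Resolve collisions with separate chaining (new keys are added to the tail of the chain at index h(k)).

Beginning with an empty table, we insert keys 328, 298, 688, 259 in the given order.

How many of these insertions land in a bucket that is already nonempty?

Insert 328: h=8, bucket 8 empty -> new chain.
Insert 298: h=8, bucket 8 nonempty -> append to chain.
Insert 688: h=8, bucket 8 nonempty -> append to chain.
Insert 259: h=9, bucket 9 empty -> new chain.
Final buckets:
0: .
1: .
2: .
3: .
4: .
5: .
6: .
7: .
8: 328 -> 298 -> 688
9: 259

2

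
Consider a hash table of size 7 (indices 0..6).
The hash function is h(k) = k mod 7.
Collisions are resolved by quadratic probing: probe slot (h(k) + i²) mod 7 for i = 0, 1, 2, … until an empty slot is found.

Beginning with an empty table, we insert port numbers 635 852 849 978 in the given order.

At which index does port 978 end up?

Insert 635: h=5, slot 5 empty → index 5.
Insert 852: h=5, slot 5 occupied → index 6.
Insert 849: h=2, slot 2 empty → index 2.
Insert 978: h=5, slots 5,6,2 occupied → index 0.
Table: [978, ., 849, ., ., 635, 852]

0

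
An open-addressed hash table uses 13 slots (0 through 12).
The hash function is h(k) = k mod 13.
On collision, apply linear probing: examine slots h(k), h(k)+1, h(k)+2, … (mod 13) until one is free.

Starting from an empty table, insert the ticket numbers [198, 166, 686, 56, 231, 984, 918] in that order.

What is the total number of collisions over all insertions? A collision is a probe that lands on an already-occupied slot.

3

198: h=3 → slot 3
166: h=10 → slot 10
686: h=10, probe 10,11 → slot 11
56: h=4 → slot 4
231: h=10, probe 10,11,12 → slot 12
984: h=9 → slot 9
918: h=8 → slot 8
Table: [-, -, -, 198, 56, -, -, -, 918, 984, 166, 686, 231]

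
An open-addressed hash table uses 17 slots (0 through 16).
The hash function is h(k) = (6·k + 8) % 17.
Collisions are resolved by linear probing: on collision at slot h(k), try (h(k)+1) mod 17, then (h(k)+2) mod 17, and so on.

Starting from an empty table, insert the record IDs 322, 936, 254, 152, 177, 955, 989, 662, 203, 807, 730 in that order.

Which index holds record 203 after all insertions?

322: h=2 → slot 2
936: h=14 → slot 14
254: h=2, probe 2,3 → slot 3
152: h=2, probe 2,3,4 → slot 4
177: h=16 → slot 16
955: h=9 → slot 9
989: h=9, probe 9,10 → slot 10
662: h=2, probe 2,3,4,5 → slot 5
203: h=2, probe 2,3,4,5,6 → slot 6
807: h=5, probe 5,6,7 → slot 7
730: h=2, probe 2,3,4,5,6,7,8 → slot 8
Table: [., ., 322, 254, 152, 662, 203, 807, 730, 955, 989, ., ., ., 936, ., 177]

6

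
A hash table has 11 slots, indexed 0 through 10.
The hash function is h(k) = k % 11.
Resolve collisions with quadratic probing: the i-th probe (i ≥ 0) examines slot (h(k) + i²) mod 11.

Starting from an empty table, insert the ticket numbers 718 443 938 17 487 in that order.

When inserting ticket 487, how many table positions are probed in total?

4

718: h=3 => slot 3
443: h=3, probe 3,4 => slot 4
938: h=3, probe 3,4,7 => slot 7
17: h=6 => slot 6
487: h=3, probe 3,4,7,1 => slot 1
Table: [∅, 487, ∅, 718, 443, ∅, 17, 938, ∅, ∅, ∅]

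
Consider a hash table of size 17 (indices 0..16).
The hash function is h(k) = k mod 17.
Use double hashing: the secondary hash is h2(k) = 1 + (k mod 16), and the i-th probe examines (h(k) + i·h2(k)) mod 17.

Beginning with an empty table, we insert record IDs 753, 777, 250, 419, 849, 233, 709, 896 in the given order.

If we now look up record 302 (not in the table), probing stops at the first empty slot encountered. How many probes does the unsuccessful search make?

753 hashes to 5; slot 5 is free → place at 5.
777 hashes to 12; slot 12 is free → place at 12.
250 hashes to 12, h2=11; 12 taken → place at 6.
419 hashes to 11; slot 11 is free → place at 11.
849 hashes to 16; slot 16 is free → place at 16.
233 hashes to 12, h2=10; 12,5 taken → place at 15.
709 hashes to 12, h2=6; 12 taken → place at 1.
896 hashes to 12, h2=1; 12 taken → place at 13.
Table: [_, 709, _, _, _, 753, 250, _, _, _, _, 419, 777, 896, _, 233, 849]
Lookup 302: h=13, h2=15, probe 13,11,9 → slot 9 empty, not found.

3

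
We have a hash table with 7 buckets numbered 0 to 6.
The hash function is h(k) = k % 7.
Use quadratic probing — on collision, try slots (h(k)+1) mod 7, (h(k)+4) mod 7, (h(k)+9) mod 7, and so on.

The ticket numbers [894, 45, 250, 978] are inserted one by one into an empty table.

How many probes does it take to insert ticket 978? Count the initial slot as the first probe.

3

894 hashes to 5; slot 5 is free => place at 5.
45 hashes to 3; slot 3 is free => place at 3.
250 hashes to 5; 5 taken => place at 6.
978 hashes to 5; 5,6 taken => place at 2.
Table: [_, _, 978, 45, _, 894, 250]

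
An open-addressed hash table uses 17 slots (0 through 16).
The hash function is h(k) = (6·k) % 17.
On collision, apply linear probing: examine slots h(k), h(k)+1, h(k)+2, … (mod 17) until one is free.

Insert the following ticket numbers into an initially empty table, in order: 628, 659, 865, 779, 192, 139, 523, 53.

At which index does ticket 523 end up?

12

628: h=11 -> slot 11
659: h=10 -> slot 10
865: h=5 -> slot 5
779: h=16 -> slot 16
192: h=13 -> slot 13
139: h=1 -> slot 1
523: h=10, probe 10,11,12 -> slot 12
53: h=12, probe 12,13,14 -> slot 14
Table: [., 139, ., ., ., 865, ., ., ., ., 659, 628, 523, 192, 53, ., 779]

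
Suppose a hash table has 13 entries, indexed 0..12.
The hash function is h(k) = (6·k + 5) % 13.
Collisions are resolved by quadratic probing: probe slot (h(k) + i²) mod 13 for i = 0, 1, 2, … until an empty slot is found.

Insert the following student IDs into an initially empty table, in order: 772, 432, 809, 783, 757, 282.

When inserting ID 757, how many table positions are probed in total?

Insert 772: h=9, slot 9 empty → index 9.
Insert 432: h=10, slot 10 empty → index 10.
Insert 809: h=10, slot 10 occupied → index 11.
Insert 783: h=10, slots 10,11 occupied → index 1.
Insert 757: h=10, slots 10,11,1 occupied → index 6.
Insert 282: h=7, slot 7 empty → index 7.
Table: [-, 783, -, -, -, -, 757, 282, -, 772, 432, 809, -]

4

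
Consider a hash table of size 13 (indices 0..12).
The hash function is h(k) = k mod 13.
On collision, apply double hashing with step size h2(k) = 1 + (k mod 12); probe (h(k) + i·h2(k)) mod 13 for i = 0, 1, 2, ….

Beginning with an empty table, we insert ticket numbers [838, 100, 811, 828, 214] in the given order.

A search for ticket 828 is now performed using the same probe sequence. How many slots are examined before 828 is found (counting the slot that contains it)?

2

838 hashes to 6; slot 6 is free => place at 6.
100 hashes to 9; slot 9 is free => place at 9.
811 hashes to 5; slot 5 is free => place at 5.
828 hashes to 9, h2=1; 9 taken => place at 10.
214 hashes to 6, h2=11; 6 taken => place at 4.
Table: [∅, ∅, ∅, ∅, 214, 811, 838, ∅, ∅, 100, 828, ∅, ∅]
Lookup 828: h=9, h2=1, probe 9,10 → found at 10.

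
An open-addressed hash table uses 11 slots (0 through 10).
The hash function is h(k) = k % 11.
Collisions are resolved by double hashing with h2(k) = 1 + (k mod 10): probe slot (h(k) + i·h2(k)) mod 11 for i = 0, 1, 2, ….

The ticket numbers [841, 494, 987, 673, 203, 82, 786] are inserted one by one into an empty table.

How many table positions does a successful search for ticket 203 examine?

841: h=5 → slot 5
494: h=10 → slot 10
987: h=8 → slot 8
673: h=2 → slot 2
203: h=5, h2=4, probe 5,9 → slot 9
82: h=5, h2=3, probe 5,8,0 → slot 0
786: h=5, h2=7, probe 5,1 → slot 1
Table: [82, 786, 673, _, _, 841, _, _, 987, 203, 494]
Lookup 203: h=5, h2=4, probe 5,9 → found at 9.

2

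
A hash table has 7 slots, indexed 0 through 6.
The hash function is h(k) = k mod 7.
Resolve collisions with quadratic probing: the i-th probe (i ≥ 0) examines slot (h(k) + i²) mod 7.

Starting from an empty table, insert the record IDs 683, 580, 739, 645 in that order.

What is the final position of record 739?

5

683: h=4 → slot 4
580: h=6 → slot 6
739: h=4, probe 4,5 → slot 5
645: h=1 → slot 1
Table: [_, 645, _, _, 683, 739, 580]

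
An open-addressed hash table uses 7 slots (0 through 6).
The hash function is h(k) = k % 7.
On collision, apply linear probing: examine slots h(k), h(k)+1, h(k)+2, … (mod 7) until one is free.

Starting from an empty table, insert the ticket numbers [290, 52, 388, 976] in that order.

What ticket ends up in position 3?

290 hashes to 3; slot 3 is free => place at 3.
52 hashes to 3; 3 taken => place at 4.
388 hashes to 3; 3,4 taken => place at 5.
976 hashes to 3; 3,4,5 taken => place at 6.
Table: [∅, ∅, ∅, 290, 52, 388, 976]

290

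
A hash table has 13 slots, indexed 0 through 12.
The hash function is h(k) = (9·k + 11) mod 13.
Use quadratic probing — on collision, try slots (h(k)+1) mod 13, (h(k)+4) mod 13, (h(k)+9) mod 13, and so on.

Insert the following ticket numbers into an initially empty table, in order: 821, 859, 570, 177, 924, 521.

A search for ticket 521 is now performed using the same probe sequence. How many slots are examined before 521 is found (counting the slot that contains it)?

3

821 hashes to 3; slot 3 is free → place at 3.
859 hashes to 7; slot 7 is free → place at 7.
570 hashes to 6; slot 6 is free → place at 6.
177 hashes to 5; slot 5 is free → place at 5.
924 hashes to 7; 7 taken → place at 8.
521 hashes to 7; 7,8 taken → place at 11.
Table: [-, -, -, 821, -, 177, 570, 859, 924, -, -, 521, -]
Lookup 521: h=7, probe 7,8,11 → found at 11.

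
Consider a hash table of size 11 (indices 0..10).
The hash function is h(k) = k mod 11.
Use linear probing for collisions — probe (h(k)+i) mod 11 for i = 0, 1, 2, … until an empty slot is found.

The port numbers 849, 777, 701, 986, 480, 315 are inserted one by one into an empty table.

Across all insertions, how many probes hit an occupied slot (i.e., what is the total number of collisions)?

9

849: h=2 → slot 2
777: h=7 → slot 7
701: h=8 → slot 8
986: h=7, probe 7,8,9 → slot 9
480: h=7, probe 7,8,9,10 → slot 10
315: h=7, probe 7,8,9,10,0 → slot 0
Table: [315, _, 849, _, _, _, _, 777, 701, 986, 480]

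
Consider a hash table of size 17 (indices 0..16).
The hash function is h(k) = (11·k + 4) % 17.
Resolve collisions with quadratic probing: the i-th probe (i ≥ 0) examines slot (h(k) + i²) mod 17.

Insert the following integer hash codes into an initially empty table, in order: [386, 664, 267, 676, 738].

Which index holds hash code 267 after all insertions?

1

386: h=0 → slot 0
664: h=15 → slot 15
267: h=0, probe 0,1 → slot 1
676: h=11 → slot 11
738: h=13 → slot 13
Table: [386, 267, -, -, -, -, -, -, -, -, -, 676, -, 738, -, 664, -]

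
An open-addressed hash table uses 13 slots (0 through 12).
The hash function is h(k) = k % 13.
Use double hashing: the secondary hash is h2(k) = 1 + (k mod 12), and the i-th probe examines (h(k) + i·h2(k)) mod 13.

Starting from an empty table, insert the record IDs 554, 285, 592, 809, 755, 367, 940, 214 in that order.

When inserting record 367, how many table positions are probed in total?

2

554 hashes to 8; slot 8 is free → place at 8.
285 hashes to 12; slot 12 is free → place at 12.
592 hashes to 7; slot 7 is free → place at 7.
809 hashes to 3; slot 3 is free → place at 3.
755 hashes to 1; slot 1 is free → place at 1.
367 hashes to 3, h2=8; 3 taken → place at 11.
940 hashes to 4; slot 4 is free → place at 4.
214 hashes to 6; slot 6 is free → place at 6.
Table: [_, 755, _, 809, 940, _, 214, 592, 554, _, _, 367, 285]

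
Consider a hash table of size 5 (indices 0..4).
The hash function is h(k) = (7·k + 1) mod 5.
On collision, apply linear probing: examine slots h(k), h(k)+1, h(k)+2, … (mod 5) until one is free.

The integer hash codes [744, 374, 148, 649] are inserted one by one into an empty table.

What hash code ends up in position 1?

744: h=4 => slot 4
374: h=4, probe 4,0 => slot 0
148: h=2 => slot 2
649: h=4, probe 4,0,1 => slot 1
Table: [374, 649, 148, _, 744]

649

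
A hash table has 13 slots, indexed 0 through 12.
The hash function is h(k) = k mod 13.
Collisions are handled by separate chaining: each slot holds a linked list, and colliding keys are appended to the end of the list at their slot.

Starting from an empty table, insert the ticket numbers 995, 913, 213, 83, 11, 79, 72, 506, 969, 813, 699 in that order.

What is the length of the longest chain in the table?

4

995 -> bucket 7
913 -> bucket 3
213 -> bucket 5
83 -> bucket 5 (collision)
11 -> bucket 11
79 -> bucket 1
72 -> bucket 7 (collision)
506 -> bucket 12
969 -> bucket 7 (collision)
813 -> bucket 7 (collision)
699 -> bucket 10
Final buckets:
0: ∅
1: 79
2: ∅
3: 913
4: ∅
5: 213 -> 83
6: ∅
7: 995 -> 72 -> 969 -> 813
8: ∅
9: ∅
10: 699
11: 11
12: 506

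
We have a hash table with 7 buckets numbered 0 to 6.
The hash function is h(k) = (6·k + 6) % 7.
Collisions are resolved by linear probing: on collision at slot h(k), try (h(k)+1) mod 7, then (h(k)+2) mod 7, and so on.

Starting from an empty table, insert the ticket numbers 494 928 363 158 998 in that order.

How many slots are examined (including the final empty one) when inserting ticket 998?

494: h=2 -> slot 2
928: h=2, probe 2,3 -> slot 3
363: h=0 -> slot 0
158: h=2, probe 2,3,4 -> slot 4
998: h=2, probe 2,3,4,5 -> slot 5
Table: [363, -, 494, 928, 158, 998, -]

4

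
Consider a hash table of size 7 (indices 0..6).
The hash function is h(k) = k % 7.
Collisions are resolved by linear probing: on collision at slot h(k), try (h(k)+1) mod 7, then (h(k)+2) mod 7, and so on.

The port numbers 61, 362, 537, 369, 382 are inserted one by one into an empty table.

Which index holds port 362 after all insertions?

6

61 hashes to 5; slot 5 is free → place at 5.
362 hashes to 5; 5 taken → place at 6.
537 hashes to 5; 5,6 taken → place at 0.
369 hashes to 5; 5,6,0 taken → place at 1.
382 hashes to 4; slot 4 is free → place at 4.
Table: [537, 369, ∅, ∅, 382, 61, 362]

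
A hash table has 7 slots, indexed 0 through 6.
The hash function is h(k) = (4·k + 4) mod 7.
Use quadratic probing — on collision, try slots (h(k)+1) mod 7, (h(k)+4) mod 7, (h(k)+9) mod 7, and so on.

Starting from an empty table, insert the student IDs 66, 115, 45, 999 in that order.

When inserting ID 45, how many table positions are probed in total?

3

66 hashes to 2; slot 2 is free → place at 2.
115 hashes to 2; 2 taken → place at 3.
45 hashes to 2; 2,3 taken → place at 6.
999 hashes to 3; 3 taken → place at 4.
Table: [-, -, 66, 115, 999, -, 45]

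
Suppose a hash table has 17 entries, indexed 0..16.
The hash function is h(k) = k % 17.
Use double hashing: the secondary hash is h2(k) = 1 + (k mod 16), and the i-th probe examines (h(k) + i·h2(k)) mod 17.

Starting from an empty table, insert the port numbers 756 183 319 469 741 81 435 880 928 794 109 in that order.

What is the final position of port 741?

756 hashes to 8; slot 8 is free -> place at 8.
183 hashes to 13; slot 13 is free -> place at 13.
319 hashes to 13, h2=16; 13 taken -> place at 12.
469 hashes to 10; slot 10 is free -> place at 10.
741 hashes to 10, h2=6; 10 taken -> place at 16.
81 hashes to 13, h2=2; 13 taken -> place at 15.
435 hashes to 10, h2=4; 10 taken -> place at 14.
880 hashes to 13, h2=1; 13,14,15,16 taken -> place at 0.
928 hashes to 10, h2=1; 10 taken -> place at 11.
794 hashes to 12, h2=11; 12 taken -> place at 6.
109 hashes to 7; slot 7 is free -> place at 7.
Table: [880, ., ., ., ., ., 794, 109, 756, ., 469, 928, 319, 183, 435, 81, 741]

16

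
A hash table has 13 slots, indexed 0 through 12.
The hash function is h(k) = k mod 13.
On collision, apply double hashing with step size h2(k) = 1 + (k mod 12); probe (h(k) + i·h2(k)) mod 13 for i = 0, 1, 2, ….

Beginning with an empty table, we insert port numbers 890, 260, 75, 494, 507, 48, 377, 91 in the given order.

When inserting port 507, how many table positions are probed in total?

2

890 hashes to 6; slot 6 is free → place at 6.
260 hashes to 0; slot 0 is free → place at 0.
75 hashes to 10; slot 10 is free → place at 10.
494 hashes to 0, h2=3; 0 taken → place at 3.
507 hashes to 0, h2=4; 0 taken → place at 4.
48 hashes to 9; slot 9 is free → place at 9.
377 hashes to 0, h2=6; 0,6 taken → place at 12.
91 hashes to 0, h2=8; 0 taken → place at 8.
Table: [260, ., ., 494, 507, ., 890, ., 91, 48, 75, ., 377]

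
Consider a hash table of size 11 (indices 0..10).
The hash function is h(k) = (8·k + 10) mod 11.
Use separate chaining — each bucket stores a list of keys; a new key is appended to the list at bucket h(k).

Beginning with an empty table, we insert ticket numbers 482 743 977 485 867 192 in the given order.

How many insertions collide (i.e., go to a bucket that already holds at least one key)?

Insert 482: h=5, bucket 5 empty -> new chain.
Insert 743: h=3, bucket 3 empty -> new chain.
Insert 977: h=5, bucket 5 nonempty -> append to chain.
Insert 485: h=7, bucket 7 empty -> new chain.
Insert 867: h=5, bucket 5 nonempty -> append to chain.
Insert 192: h=6, bucket 6 empty -> new chain.
Final buckets:
0: ∅
1: ∅
2: ∅
3: 743
4: ∅
5: 482 -> 977 -> 867
6: 192
7: 485
8: ∅
9: ∅
10: ∅

2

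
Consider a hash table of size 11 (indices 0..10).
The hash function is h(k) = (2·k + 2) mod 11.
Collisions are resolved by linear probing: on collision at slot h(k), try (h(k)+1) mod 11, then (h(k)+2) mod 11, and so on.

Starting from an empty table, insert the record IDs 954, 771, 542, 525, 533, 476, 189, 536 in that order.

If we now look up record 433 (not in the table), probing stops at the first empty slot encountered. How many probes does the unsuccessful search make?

4

954 hashes to 7; slot 7 is free -> place at 7.
771 hashes to 4; slot 4 is free -> place at 4.
542 hashes to 8; slot 8 is free -> place at 8.
525 hashes to 7; 7,8 taken -> place at 9.
533 hashes to 1; slot 1 is free -> place at 1.
476 hashes to 8; 8,9 taken -> place at 10.
189 hashes to 6; slot 6 is free -> place at 6.
536 hashes to 7; 7,8,9,10 taken -> place at 0.
Table: [536, 533, _, _, 771, _, 189, 954, 542, 525, 476]
Lookup 433: h=10, probe 10,0,1,2 → slot 2 empty, not found.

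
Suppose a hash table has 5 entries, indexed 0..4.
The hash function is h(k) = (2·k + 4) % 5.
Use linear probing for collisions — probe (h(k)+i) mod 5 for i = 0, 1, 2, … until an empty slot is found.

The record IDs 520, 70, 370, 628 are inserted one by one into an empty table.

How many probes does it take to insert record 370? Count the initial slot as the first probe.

3

520 hashes to 4; slot 4 is free => place at 4.
70 hashes to 4; 4 taken => place at 0.
370 hashes to 4; 4,0 taken => place at 1.
628 hashes to 0; 0,1 taken => place at 2.
Table: [70, 370, 628, ., 520]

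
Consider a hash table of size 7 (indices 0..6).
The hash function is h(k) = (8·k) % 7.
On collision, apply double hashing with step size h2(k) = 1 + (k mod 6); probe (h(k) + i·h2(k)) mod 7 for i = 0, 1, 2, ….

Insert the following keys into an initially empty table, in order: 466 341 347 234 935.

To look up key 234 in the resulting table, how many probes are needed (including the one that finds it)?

466 hashes to 4; slot 4 is free → place at 4.
341 hashes to 5; slot 5 is free → place at 5.
347 hashes to 4, h2=6; 4 taken → place at 3.
234 hashes to 3, h2=1; 3,4,5 taken → place at 6.
935 hashes to 4, h2=6; 4,3 taken → place at 2.
Table: [_, _, 935, 347, 466, 341, 234]
Lookup 234: h=3, h2=1, probe 3,4,5,6 → found at 6.

4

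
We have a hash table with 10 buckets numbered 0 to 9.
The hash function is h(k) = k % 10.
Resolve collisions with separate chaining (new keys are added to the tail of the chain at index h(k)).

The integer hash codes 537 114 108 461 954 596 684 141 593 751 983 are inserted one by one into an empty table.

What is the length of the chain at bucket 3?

2

Insert 537: h=7, bucket 7 empty -> new chain.
Insert 114: h=4, bucket 4 empty -> new chain.
Insert 108: h=8, bucket 8 empty -> new chain.
Insert 461: h=1, bucket 1 empty -> new chain.
Insert 954: h=4, bucket 4 nonempty -> append to chain.
Insert 596: h=6, bucket 6 empty -> new chain.
Insert 684: h=4, bucket 4 nonempty -> append to chain.
Insert 141: h=1, bucket 1 nonempty -> append to chain.
Insert 593: h=3, bucket 3 empty -> new chain.
Insert 751: h=1, bucket 1 nonempty -> append to chain.
Insert 983: h=3, bucket 3 nonempty -> append to chain.
Final buckets:
0: —
1: 461 -> 141 -> 751
2: —
3: 593 -> 983
4: 114 -> 954 -> 684
5: —
6: 596
7: 537
8: 108
9: —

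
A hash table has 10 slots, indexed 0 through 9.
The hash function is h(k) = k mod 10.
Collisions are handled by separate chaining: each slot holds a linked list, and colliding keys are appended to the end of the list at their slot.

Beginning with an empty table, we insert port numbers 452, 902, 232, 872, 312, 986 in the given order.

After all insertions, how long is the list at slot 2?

5

Insert 452: h=2, bucket 2 empty -> new chain.
Insert 902: h=2, bucket 2 nonempty -> append to chain.
Insert 232: h=2, bucket 2 nonempty -> append to chain.
Insert 872: h=2, bucket 2 nonempty -> append to chain.
Insert 312: h=2, bucket 2 nonempty -> append to chain.
Insert 986: h=6, bucket 6 empty -> new chain.
Final buckets:
0: ∅
1: ∅
2: 452 -> 902 -> 232 -> 872 -> 312
3: ∅
4: ∅
5: ∅
6: 986
7: ∅
8: ∅
9: ∅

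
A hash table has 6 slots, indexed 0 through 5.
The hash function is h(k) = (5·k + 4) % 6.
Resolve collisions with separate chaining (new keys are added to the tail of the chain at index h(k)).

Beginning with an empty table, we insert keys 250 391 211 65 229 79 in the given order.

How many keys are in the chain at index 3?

250 → bucket 0
391 → bucket 3
211 → bucket 3 (collision)
65 → bucket 5
229 → bucket 3 (collision)
79 → bucket 3 (collision)
Final buckets:
0: 250
1: ∅
2: ∅
3: 391 -> 211 -> 229 -> 79
4: ∅
5: 65

4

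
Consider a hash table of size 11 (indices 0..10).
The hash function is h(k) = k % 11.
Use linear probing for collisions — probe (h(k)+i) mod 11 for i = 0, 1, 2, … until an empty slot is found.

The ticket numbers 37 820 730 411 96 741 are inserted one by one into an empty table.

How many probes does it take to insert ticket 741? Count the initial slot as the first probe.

37: h=4 → slot 4
820: h=6 → slot 6
730: h=4, probe 4,5 → slot 5
411: h=4, probe 4,5,6,7 → slot 7
96: h=8 → slot 8
741: h=4, probe 4,5,6,7,8,9 → slot 9
Table: [∅, ∅, ∅, ∅, 37, 730, 820, 411, 96, 741, ∅]

6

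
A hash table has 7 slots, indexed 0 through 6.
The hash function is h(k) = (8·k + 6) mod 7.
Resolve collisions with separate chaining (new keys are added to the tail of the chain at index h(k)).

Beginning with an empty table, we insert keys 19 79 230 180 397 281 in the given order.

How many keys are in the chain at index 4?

3

19 → bucket 4
79 → bucket 1
230 → bucket 5
180 → bucket 4 (collision)
397 → bucket 4 (collision)
281 → bucket 0
Final buckets:
0: 281
1: 79
2: —
3: —
4: 19 -> 180 -> 397
5: 230
6: —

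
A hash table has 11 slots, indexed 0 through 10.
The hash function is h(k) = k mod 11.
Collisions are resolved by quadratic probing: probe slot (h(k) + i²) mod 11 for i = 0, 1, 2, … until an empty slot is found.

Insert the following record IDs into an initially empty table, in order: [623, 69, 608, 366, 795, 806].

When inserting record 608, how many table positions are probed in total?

623: h=7 → slot 7
69: h=3 → slot 3
608: h=3, probe 3,4 → slot 4
366: h=3, probe 3,4,7,1 → slot 1
795: h=3, probe 3,4,7,1,8 → slot 8
806: h=3, probe 3,4,7,1,8,6 → slot 6
Table: [_, 366, _, 69, 608, _, 806, 623, 795, _, _]

2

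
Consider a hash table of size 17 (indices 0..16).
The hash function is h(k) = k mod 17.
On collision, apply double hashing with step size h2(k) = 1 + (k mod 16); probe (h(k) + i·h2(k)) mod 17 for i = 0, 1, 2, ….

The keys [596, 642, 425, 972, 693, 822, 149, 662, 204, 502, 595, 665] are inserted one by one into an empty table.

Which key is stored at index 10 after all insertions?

502

596: h=1 → slot 1
642: h=13 → slot 13
425: h=0 → slot 0
972: h=3 → slot 3
693: h=13, h2=6, probe 13,2 → slot 2
822: h=6 → slot 6
149: h=13, h2=6, probe 13,2,8 → slot 8
662: h=16 → slot 16
204: h=0, h2=13, probe 0,13,9 → slot 9
502: h=9, h2=7, probe 9,16,6,13,3,10 → slot 10
595: h=0, h2=4, probe 0,4 → slot 4
665: h=2, h2=10, probe 2,12 → slot 12
Table: [425, 596, 693, 972, 595, _, 822, _, 149, 204, 502, _, 665, 642, _, _, 662]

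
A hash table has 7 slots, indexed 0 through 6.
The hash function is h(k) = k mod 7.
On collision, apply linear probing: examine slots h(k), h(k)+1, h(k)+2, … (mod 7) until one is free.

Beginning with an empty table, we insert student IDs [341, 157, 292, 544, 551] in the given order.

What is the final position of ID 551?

1

Insert 341: h=5, slot 5 empty → index 5.
Insert 157: h=3, slot 3 empty → index 3.
Insert 292: h=5, slot 5 occupied → index 6.
Insert 544: h=5, slots 5,6 occupied → index 0.
Insert 551: h=5, slots 5,6,0 occupied → index 1.
Table: [544, 551, —, 157, —, 341, 292]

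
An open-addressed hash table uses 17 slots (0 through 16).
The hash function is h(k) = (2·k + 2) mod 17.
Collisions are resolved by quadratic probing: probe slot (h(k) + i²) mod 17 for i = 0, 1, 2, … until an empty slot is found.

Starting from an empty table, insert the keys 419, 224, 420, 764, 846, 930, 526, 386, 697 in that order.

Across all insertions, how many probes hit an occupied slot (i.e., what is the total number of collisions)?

4

Insert 419: h=7, slot 7 empty => index 7.
Insert 224: h=8, slot 8 empty => index 8.
Insert 420: h=9, slot 9 empty => index 9.
Insert 764: h=0, slot 0 empty => index 0.
Insert 846: h=11, slot 11 empty => index 11.
Insert 930: h=9, slot 9 occupied => index 10.
Insert 526: h=0, slot 0 occupied => index 1.
Insert 386: h=9, slots 9,10 occupied => index 13.
Insert 697: h=2, slot 2 empty => index 2.
Table: [764, 526, 697, —, —, —, —, 419, 224, 420, 930, 846, —, 386, —, —, —]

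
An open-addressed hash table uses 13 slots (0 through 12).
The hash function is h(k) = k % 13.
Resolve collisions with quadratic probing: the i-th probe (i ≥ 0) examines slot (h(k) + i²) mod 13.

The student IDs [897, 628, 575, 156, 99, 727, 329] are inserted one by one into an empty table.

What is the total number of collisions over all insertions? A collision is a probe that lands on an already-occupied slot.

2

Insert 897: h=0, slot 0 empty => index 0.
Insert 628: h=4, slot 4 empty => index 4.
Insert 575: h=3, slot 3 empty => index 3.
Insert 156: h=0, slot 0 occupied => index 1.
Insert 99: h=8, slot 8 empty => index 8.
Insert 727: h=12, slot 12 empty => index 12.
Insert 329: h=4, slot 4 occupied => index 5.
Table: [897, 156, ., 575, 628, 329, ., ., 99, ., ., ., 727]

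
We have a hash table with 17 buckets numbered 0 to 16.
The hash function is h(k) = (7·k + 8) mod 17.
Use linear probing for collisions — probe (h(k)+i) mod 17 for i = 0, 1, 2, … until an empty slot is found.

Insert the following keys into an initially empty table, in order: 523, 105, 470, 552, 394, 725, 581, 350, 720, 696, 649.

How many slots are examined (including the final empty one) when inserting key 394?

Insert 523: h=14, slot 14 empty → index 14.
Insert 105: h=12, slot 12 empty → index 12.
Insert 470: h=0, slot 0 empty → index 0.
Insert 552: h=13, slot 13 empty → index 13.
Insert 394: h=12, slots 12,13,14 occupied → index 15.
Insert 725: h=0, slot 0 occupied → index 1.
Insert 581: h=12, slots 12,13,14,15 occupied → index 16.
Insert 350: h=10, slot 10 empty → index 10.
Insert 720: h=16, slots 16,0,1 occupied → index 2.
Insert 696: h=1, slots 1,2 occupied → index 3.
Insert 649: h=12, slots 12,13,14,15,16,0,1,2,3 occupied → index 4.
Table: [470, 725, 720, 696, 649, ∅, ∅, ∅, ∅, ∅, 350, ∅, 105, 552, 523, 394, 581]

4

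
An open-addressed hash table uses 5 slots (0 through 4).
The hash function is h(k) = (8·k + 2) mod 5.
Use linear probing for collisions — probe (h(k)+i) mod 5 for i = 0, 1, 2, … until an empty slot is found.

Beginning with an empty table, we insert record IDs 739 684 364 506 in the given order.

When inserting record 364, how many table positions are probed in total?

3

739: h=4 => slot 4
684: h=4, probe 4,0 => slot 0
364: h=4, probe 4,0,1 => slot 1
506: h=0, probe 0,1,2 => slot 2
Table: [684, 364, 506, ∅, 739]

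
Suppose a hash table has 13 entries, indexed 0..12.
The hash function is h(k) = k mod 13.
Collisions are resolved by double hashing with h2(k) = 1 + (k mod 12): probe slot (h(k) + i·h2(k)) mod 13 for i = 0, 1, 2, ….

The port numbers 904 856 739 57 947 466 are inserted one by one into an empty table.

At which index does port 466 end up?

9

904 hashes to 7; slot 7 is free -> place at 7.
856 hashes to 11; slot 11 is free -> place at 11.
739 hashes to 11, h2=8; 11 taken -> place at 6.
57 hashes to 5; slot 5 is free -> place at 5.
947 hashes to 11, h2=12; 11 taken -> place at 10.
466 hashes to 11, h2=11; 11 taken -> place at 9.
Table: [_, _, _, _, _, 57, 739, 904, _, 466, 947, 856, _]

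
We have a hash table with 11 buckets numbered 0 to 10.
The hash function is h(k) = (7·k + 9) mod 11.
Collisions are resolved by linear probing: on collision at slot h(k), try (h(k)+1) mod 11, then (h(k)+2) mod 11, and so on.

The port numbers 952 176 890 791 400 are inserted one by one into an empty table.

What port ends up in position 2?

890

Insert 952: h=7, slot 7 empty => index 7.
Insert 176: h=9, slot 9 empty => index 9.
Insert 890: h=2, slot 2 empty => index 2.
Insert 791: h=2, slot 2 occupied => index 3.
Insert 400: h=4, slot 4 empty => index 4.
Table: [∅, ∅, 890, 791, 400, ∅, ∅, 952, ∅, 176, ∅]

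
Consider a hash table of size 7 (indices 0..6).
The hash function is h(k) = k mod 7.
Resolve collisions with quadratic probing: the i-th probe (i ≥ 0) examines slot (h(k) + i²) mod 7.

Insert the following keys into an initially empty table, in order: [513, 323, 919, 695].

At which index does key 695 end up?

513: h=2 → slot 2
323: h=1 → slot 1
919: h=2, probe 2,3 → slot 3
695: h=2, probe 2,3,6 → slot 6
Table: [-, 323, 513, 919, -, -, 695]

6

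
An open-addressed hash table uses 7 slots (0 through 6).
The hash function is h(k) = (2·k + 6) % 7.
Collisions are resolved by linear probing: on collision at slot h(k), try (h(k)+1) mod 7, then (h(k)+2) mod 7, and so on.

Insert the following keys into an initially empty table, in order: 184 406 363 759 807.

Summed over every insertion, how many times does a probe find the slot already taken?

184 hashes to 3; slot 3 is free -> place at 3.
406 hashes to 6; slot 6 is free -> place at 6.
363 hashes to 4; slot 4 is free -> place at 4.
759 hashes to 5; slot 5 is free -> place at 5.
807 hashes to 3; 3,4,5,6 taken -> place at 0.
Table: [807, _, _, 184, 363, 759, 406]

4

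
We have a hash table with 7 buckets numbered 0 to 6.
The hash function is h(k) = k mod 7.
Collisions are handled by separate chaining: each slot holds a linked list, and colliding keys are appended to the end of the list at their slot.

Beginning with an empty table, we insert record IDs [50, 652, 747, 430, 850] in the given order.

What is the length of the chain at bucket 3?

50 → bucket 1
652 → bucket 1 (collision)
747 → bucket 5
430 → bucket 3
850 → bucket 3 (collision)
Final buckets:
0: -
1: 50 -> 652
2: -
3: 430 -> 850
4: -
5: 747
6: -

2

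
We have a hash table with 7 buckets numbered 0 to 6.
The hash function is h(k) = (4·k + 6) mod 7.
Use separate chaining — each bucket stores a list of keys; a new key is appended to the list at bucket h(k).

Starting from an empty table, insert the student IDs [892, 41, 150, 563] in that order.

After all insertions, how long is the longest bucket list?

Insert 892: h=4, bucket 4 empty -> new chain.
Insert 41: h=2, bucket 2 empty -> new chain.
Insert 150: h=4, bucket 4 nonempty -> append to chain.
Insert 563: h=4, bucket 4 nonempty -> append to chain.
Final buckets:
0: -
1: -
2: 41
3: -
4: 892 -> 150 -> 563
5: -
6: -

3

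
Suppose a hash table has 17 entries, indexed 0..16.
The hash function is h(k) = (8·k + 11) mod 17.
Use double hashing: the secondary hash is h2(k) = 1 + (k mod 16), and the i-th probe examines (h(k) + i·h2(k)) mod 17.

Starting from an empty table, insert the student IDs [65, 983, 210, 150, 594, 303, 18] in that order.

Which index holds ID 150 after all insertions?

65 hashes to 4; slot 4 is free -> place at 4.
983 hashes to 4, h2=8; 4 taken -> place at 12.
210 hashes to 8; slot 8 is free -> place at 8.
150 hashes to 4, h2=7; 4 taken -> place at 11.
594 hashes to 3; slot 3 is free -> place at 3.
303 hashes to 4, h2=16; 4,3 taken -> place at 2.
18 hashes to 2, h2=3; 2 taken -> place at 5.
Table: [., ., 303, 594, 65, 18, ., ., 210, ., ., 150, 983, ., ., ., .]

11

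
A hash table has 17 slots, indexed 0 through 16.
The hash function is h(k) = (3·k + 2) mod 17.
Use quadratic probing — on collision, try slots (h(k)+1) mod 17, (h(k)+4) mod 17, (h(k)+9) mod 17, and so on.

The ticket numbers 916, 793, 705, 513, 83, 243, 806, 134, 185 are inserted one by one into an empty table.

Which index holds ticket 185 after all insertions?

12

Insert 916: h=13, slot 13 empty → index 13.
Insert 793: h=1, slot 1 empty → index 1.
Insert 705: h=9, slot 9 empty → index 9.
Insert 513: h=11, slot 11 empty → index 11.
Insert 83: h=13, slot 13 occupied → index 14.
Insert 243: h=0, slot 0 empty → index 0.
Insert 806: h=6, slot 6 empty → index 6.
Insert 134: h=13, slots 13,14,0 occupied → index 5.
Insert 185: h=13, slots 13,14,0,5 occupied → index 12.
Table: [243, 793, —, —, —, 134, 806, —, —, 705, —, 513, 185, 916, 83, —, —]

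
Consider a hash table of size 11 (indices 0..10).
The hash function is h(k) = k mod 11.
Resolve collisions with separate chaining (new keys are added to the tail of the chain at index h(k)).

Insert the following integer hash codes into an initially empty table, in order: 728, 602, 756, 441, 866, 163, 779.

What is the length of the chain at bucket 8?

728 -> bucket 2
602 -> bucket 8
756 -> bucket 8 (collision)
441 -> bucket 1
866 -> bucket 8 (collision)
163 -> bucket 9
779 -> bucket 9 (collision)
Final buckets:
0: ∅
1: 441
2: 728
3: ∅
4: ∅
5: ∅
6: ∅
7: ∅
8: 602 -> 756 -> 866
9: 163 -> 779
10: ∅

3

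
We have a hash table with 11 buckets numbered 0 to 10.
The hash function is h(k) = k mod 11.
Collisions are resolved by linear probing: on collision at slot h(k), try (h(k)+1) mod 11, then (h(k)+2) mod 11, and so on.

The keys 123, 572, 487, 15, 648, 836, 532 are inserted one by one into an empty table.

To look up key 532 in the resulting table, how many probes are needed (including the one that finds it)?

Insert 123: h=2, slot 2 empty => index 2.
Insert 572: h=0, slot 0 empty => index 0.
Insert 487: h=3, slot 3 empty => index 3.
Insert 15: h=4, slot 4 empty => index 4.
Insert 648: h=10, slot 10 empty => index 10.
Insert 836: h=0, slot 0 occupied => index 1.
Insert 532: h=4, slot 4 occupied => index 5.
Table: [572, 836, 123, 487, 15, 532, _, _, _, _, 648]
Lookup 532: h=4, probe 4,5 → found at 5.

2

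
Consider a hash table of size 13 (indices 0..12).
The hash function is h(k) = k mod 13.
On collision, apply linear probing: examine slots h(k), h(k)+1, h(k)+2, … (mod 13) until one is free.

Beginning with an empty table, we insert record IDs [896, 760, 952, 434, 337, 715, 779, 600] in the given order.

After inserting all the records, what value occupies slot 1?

896 hashes to 12; slot 12 is free → place at 12.
760 hashes to 6; slot 6 is free → place at 6.
952 hashes to 3; slot 3 is free → place at 3.
434 hashes to 5; slot 5 is free → place at 5.
337 hashes to 12; 12 taken → place at 0.
715 hashes to 0; 0 taken → place at 1.
779 hashes to 12; 12,0,1 taken → place at 2.
600 hashes to 2; 2,3 taken → place at 4.
Table: [337, 715, 779, 952, 600, 434, 760, -, -, -, -, -, 896]

715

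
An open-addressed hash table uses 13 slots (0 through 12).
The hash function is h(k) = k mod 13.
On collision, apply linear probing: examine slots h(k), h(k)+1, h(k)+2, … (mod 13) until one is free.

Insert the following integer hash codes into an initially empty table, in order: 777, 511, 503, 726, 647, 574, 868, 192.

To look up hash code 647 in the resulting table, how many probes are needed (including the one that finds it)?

Insert 777: h=10, slot 10 empty -> index 10.
Insert 511: h=4, slot 4 empty -> index 4.
Insert 503: h=9, slot 9 empty -> index 9.
Insert 726: h=11, slot 11 empty -> index 11.
Insert 647: h=10, slots 10,11 occupied -> index 12.
Insert 574: h=2, slot 2 empty -> index 2.
Insert 868: h=10, slots 10,11,12 occupied -> index 0.
Insert 192: h=10, slots 10,11,12,0 occupied -> index 1.
Table: [868, 192, 574, ∅, 511, ∅, ∅, ∅, ∅, 503, 777, 726, 647]
Lookup 647: h=10, probe 10,11,12 → found at 12.

3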